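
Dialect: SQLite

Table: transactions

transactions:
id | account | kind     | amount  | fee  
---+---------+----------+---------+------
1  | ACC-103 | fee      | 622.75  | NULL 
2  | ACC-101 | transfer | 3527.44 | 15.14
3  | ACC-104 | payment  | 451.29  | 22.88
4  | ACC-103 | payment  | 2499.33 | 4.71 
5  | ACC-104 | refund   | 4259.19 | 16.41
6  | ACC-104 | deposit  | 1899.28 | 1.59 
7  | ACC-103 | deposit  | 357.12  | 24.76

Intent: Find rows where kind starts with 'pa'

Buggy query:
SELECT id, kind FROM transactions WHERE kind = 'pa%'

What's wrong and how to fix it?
Bug: Wildcards only work with LIKE; '=' treats '%' as a literal character

Fix: Replace '=' with LIKE so 'pa%' is treated as a pattern

Corrected query:
SELECT id, kind FROM transactions WHERE kind LIKE 'pa%'

Result:
id | kind   
---+--------
3  | payment
4  | payment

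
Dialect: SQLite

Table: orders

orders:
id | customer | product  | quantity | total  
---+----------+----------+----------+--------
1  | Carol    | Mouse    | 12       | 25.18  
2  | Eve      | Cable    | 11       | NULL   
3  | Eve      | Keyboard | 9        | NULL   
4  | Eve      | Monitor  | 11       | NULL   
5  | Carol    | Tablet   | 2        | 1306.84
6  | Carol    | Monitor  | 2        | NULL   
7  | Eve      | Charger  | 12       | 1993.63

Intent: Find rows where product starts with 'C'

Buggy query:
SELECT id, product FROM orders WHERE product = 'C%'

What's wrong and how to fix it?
Bug: '=' compares the literal string including the % character; pattern matching needs LIKE

Fix: Replace '=' with LIKE so 'C%' is treated as a pattern

Corrected query:
SELECT id, product FROM orders WHERE product LIKE 'C%'

Result:
id | product
---+--------
2  | Cable  
7  | Charger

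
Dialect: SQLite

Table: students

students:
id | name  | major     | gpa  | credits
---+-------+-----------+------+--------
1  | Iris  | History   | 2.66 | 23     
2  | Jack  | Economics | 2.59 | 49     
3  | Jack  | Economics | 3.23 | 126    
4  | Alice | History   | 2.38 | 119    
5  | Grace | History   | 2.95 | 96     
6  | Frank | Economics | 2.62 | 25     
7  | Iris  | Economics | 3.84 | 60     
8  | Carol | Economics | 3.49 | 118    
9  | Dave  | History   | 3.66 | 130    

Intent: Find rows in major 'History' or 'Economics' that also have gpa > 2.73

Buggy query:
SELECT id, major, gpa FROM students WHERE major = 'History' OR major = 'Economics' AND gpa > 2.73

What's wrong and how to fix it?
Bug: AND binds tighter than OR, so this parses as major = 'History' OR (major = 'Economics' AND gpa > 2.73)

Fix: Group the OR with parentheses (or use IN), then AND the threshold

Corrected query:
SELECT id, major, gpa FROM students WHERE (major = 'History' OR major = 'Economics') AND gpa > 2.73

Result:
id | major     | gpa 
---+-----------+-----
3  | Economics | 3.23
5  | History   | 2.95
7  | Economics | 3.84
8  | Economics | 3.49
9  | History   | 3.66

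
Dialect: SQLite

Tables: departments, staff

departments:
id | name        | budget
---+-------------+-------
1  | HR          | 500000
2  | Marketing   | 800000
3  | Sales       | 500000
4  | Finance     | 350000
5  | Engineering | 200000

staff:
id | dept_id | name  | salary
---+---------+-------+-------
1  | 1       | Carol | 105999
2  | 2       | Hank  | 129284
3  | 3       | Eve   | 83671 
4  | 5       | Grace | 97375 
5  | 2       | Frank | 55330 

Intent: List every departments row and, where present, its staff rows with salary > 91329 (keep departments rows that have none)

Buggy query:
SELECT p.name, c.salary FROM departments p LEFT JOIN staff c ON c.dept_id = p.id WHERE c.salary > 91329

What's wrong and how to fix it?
Bug: A WHERE condition on the right-hand table after LEFT JOIN drops unmatched parents

Fix: Move the right-table condition into the ON clause so unmatched parents are kept

Corrected query:
SELECT p.name, c.salary FROM departments p LEFT JOIN staff c ON c.dept_id = p.id AND c.salary > 91329

Result:
name        | salary
------------+-------
HR          | 105999
Marketing   | 129284
Sales       | NULL  
Finance     | NULL  
Engineering | 97375 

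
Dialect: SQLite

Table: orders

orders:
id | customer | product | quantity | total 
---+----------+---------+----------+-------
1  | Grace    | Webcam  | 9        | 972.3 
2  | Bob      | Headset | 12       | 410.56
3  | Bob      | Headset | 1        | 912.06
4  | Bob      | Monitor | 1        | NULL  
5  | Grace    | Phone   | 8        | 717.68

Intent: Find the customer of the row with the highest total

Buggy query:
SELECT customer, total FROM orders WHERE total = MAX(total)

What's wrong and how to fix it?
Bug: MAX(total) is an aggregate and cannot be used directly in WHERE

Fix: Wrap MAX in a scalar subquery so WHERE compares against a single value

Corrected query:
SELECT customer, total FROM orders WHERE total = (SELECT MAX(total) FROM orders)

Result:
customer | total
---------+------
Grace    | 972.3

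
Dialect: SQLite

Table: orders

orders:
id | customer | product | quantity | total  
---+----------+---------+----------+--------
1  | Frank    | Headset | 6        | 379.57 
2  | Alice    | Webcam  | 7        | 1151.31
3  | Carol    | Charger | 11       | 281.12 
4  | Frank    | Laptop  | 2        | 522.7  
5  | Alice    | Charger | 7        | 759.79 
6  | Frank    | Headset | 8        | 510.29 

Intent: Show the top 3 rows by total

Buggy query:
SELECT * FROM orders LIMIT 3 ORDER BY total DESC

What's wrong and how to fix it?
Bug: ORDER BY cannot follow LIMIT; LIMIT is the final clause

Fix: Swap the clauses: ORDER BY first, then LIMIT

Corrected query:
SELECT * FROM orders ORDER BY total DESC LIMIT 3

Result:
id | customer | product | quantity | total  
---+----------+---------+----------+--------
2  | Alice    | Webcam  | 7        | 1151.31
5  | Alice    | Charger | 7        | 759.79 
4  | Frank    | Laptop  | 2        | 522.7  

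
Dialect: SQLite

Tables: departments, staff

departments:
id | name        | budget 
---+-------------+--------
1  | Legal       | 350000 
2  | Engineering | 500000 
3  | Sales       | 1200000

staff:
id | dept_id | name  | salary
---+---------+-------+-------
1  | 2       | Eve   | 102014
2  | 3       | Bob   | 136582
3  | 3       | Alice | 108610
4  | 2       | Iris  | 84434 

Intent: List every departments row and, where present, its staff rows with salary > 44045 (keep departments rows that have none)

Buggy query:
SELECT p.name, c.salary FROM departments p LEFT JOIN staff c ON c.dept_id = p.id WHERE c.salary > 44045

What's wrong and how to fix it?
Bug: Filtering c.salary in WHERE discards the NULL rows produced by LEFT JOIN, turning it into an inner join

Fix: Move the right-table condition into the ON clause so unmatched parents are kept

Corrected query:
SELECT p.name, c.salary FROM departments p LEFT JOIN staff c ON c.dept_id = p.id AND c.salary > 44045

Result:
name        | salary
------------+-------
Legal       | NULL  
Engineering | 84434 
Engineering | 102014
Sales       | 108610
Sales       | 136582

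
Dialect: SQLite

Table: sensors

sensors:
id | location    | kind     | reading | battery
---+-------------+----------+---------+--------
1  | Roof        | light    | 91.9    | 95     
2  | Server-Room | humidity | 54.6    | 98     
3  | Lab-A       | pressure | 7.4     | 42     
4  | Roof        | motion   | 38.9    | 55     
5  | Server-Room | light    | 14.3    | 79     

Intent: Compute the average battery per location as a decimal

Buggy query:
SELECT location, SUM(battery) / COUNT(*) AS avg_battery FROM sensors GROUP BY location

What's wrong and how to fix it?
Bug: SUM(battery) and COUNT(*) are both integers; the division truncates the fractional part

Fix: Cast one side to REAL so the division keeps the fractional part

Corrected query:
SELECT location, SUM(battery) * 1.0 / COUNT(*) AS avg_battery FROM sensors GROUP BY location

Result:
location    | avg_battery
------------+------------
Lab-A       | 42         
Roof        | 75         
Server-Room | 88.5       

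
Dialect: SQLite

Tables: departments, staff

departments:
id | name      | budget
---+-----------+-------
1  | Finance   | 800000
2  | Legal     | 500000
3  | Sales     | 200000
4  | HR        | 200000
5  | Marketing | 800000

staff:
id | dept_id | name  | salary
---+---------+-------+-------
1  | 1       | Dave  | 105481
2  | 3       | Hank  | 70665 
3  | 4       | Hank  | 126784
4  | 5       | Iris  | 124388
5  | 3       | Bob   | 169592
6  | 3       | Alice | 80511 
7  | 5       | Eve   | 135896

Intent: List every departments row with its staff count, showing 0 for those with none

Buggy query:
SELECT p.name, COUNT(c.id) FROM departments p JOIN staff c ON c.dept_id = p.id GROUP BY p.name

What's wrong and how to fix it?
Bug: INNER JOIN drops departments rows that have no matching staff rows

Fix: Use LEFT JOIN so parents without children still appear (COUNT(c.id) gives 0)

Corrected query:
SELECT p.name, COUNT(c.id) FROM departments p LEFT JOIN staff c ON c.dept_id = p.id GROUP BY p.name

Result:
name      | COUNT(c.id)
----------+------------
Finance   | 1          
HR        | 1          
Legal     | 0          
Marketing | 2          
Sales     | 3          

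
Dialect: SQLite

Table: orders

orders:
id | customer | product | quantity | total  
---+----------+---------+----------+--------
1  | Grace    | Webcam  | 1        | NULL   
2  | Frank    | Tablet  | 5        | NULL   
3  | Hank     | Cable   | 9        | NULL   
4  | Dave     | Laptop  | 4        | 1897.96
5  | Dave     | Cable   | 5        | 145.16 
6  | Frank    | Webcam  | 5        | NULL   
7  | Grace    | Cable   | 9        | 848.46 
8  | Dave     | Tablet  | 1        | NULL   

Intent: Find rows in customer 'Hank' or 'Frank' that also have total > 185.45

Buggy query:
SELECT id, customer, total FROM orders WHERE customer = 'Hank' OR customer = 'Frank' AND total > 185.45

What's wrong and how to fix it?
Bug: Without parentheses, AND is evaluated before OR, so the total filter only applies to the 'Frank' branch

Fix: Group the OR with parentheses (or use IN), then AND the threshold

Corrected query:
SELECT id, customer, total FROM orders WHERE (customer = 'Hank' OR customer = 'Frank') AND total > 185.45

Result:
(no rows)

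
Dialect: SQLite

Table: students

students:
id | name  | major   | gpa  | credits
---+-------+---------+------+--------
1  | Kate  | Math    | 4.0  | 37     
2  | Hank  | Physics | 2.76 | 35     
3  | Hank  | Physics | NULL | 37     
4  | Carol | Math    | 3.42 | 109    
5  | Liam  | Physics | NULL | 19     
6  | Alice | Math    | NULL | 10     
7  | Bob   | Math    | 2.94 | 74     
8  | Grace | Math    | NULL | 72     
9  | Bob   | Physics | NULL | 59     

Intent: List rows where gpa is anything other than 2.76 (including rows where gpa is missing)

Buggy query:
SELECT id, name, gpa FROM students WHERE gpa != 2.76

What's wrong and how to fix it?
Bug: Inequality against NULL is unknown, not true; rows with NULL are dropped

Fix: Add an explicit OR gpa IS NULL to include the missing-value rows

Corrected query:
SELECT id, name, gpa FROM students WHERE gpa != 2.76 OR gpa IS NULL

Result:
id | name  | gpa 
---+-------+-----
1  | Kate  | 4   
3  | Hank  | NULL
4  | Carol | 3.42
5  | Liam  | NULL
6  | Alice | NULL
7  | Bob   | 2.94
8  | Grace | NULL
9  | Bob   | NULL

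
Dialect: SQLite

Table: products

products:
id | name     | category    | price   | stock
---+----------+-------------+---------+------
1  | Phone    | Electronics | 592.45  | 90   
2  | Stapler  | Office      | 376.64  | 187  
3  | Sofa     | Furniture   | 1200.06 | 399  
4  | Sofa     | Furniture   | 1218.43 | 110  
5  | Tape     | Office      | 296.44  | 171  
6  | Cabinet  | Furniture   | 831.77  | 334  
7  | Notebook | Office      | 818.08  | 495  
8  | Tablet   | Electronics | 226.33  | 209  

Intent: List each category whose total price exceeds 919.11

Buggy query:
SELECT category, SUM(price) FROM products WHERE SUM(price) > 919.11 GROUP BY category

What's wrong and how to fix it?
Bug: WHERE runs before GROUP BY, so aggregates aren't available there

Fix: Use HAVING (which filters groups after aggregation) instead of WHERE

Corrected query:
SELECT category, SUM(price) FROM products GROUP BY category HAVING SUM(price) > 919.11

Result:
category  | SUM(price)
----------+-----------
Furniture | 3250.26   
Office    | 1491.16   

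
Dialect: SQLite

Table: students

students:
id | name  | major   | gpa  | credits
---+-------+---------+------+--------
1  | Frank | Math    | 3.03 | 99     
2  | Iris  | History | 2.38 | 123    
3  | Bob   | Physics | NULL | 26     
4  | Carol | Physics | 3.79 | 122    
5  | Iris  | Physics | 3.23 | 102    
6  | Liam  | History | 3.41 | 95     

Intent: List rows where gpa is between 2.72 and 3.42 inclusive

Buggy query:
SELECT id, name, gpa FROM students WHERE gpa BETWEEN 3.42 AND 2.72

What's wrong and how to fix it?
Bug: BETWEEN expects the lower bound first; with 3.42 AND 2.72 the range is empty

Fix: Swap the bounds so the smaller value comes first

Corrected query:
SELECT id, name, gpa FROM students WHERE gpa BETWEEN 2.72 AND 3.42

Result:
id | name  | gpa 
---+-------+-----
1  | Frank | 3.03
5  | Iris  | 3.23
6  | Liam  | 3.41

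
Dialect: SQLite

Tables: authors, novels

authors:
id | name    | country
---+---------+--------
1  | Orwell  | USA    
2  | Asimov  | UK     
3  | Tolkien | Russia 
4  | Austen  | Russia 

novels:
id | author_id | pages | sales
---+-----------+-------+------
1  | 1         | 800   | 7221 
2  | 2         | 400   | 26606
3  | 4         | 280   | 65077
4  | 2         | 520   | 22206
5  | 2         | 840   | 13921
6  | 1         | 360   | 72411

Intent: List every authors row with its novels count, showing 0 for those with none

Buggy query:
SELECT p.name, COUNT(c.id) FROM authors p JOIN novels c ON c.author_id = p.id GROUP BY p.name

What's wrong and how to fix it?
Bug: An inner join excludes parents with zero children

Fix: Switch to LEFT JOIN to retain unmatched parent rows

Corrected query:
SELECT p.name, COUNT(c.id) FROM authors p LEFT JOIN novels c ON c.author_id = p.id GROUP BY p.name

Result:
name    | COUNT(c.id)
--------+------------
Asimov  | 3          
Austen  | 1          
Orwell  | 2          
Tolkien | 0          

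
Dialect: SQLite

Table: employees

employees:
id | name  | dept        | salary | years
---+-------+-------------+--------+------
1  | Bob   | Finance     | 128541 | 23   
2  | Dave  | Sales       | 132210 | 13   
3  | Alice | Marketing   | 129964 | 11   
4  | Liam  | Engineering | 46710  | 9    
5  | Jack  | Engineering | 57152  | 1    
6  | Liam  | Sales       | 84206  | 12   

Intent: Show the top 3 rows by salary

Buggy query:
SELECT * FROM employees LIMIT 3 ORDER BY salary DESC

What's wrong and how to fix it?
Bug: LIMIT must come after ORDER BY

Fix: Swap the clauses: ORDER BY first, then LIMIT

Corrected query:
SELECT * FROM employees ORDER BY salary DESC LIMIT 3

Result:
id | name  | dept      | salary | years
---+-------+-----------+--------+------
2  | Dave  | Sales     | 132210 | 13   
3  | Alice | Marketing | 129964 | 11   
1  | Bob   | Finance   | 128541 | 23   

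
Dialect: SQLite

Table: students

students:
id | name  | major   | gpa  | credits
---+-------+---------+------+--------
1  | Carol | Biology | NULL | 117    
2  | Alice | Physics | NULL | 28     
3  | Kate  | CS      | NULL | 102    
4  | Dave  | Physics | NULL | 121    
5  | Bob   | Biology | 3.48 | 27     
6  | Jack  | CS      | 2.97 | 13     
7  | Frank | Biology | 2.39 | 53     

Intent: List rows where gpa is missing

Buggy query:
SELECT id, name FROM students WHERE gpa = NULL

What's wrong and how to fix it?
Bug: '= NULL' is always unknown in SQL three-valued logic, so no rows match

Fix: Replace '= NULL' with 'IS NULL'

Corrected query:
SELECT id, name FROM students WHERE gpa IS NULL

Result:
id | name 
---+------
1  | Carol
2  | Alice
3  | Kate 
4  | Dave 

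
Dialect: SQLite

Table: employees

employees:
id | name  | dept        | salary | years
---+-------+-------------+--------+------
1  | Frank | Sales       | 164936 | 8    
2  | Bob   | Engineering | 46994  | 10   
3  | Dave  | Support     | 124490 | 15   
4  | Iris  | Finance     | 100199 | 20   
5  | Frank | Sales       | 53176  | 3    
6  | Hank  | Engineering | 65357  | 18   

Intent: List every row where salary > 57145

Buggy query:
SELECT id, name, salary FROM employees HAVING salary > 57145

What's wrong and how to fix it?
Bug: This is a non-aggregate query (no GROUP BY, no aggregates), so in SQLite the HAVING clause is invalid here; a row-level condition belongs in WHERE

Fix: Use WHERE for row-level filtering

Corrected query:
SELECT id, name, salary FROM employees WHERE salary > 57145

Result:
id | name  | salary
---+-------+-------
1  | Frank | 164936
3  | Dave  | 124490
4  | Iris  | 100199
6  | Hank  | 65357 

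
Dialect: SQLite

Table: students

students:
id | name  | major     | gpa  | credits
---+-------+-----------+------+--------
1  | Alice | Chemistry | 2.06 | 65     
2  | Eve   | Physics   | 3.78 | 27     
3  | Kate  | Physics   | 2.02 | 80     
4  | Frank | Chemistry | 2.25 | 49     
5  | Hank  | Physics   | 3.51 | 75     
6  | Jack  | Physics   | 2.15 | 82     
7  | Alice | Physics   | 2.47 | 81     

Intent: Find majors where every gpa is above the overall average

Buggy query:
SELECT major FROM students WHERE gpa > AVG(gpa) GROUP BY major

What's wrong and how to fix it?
Bug: WHERE evaluates per row before aggregation, so AVG() is unavailable

Fix: Use a subquery for AVG and a HAVING MIN(...) filter so the condition holds for every row in the group

Corrected query:
SELECT major FROM students GROUP BY major HAVING MIN(gpa) > (SELECT AVG(gpa) FROM students)

Result:
(no rows)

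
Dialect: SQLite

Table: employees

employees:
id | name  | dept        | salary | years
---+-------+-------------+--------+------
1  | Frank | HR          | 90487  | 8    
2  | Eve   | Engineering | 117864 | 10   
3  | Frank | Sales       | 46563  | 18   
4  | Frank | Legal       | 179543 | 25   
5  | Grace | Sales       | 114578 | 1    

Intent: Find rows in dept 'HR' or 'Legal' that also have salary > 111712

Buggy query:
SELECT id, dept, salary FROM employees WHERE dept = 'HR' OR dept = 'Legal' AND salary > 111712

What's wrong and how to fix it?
Bug: AND binds tighter than OR, so this parses as dept = 'HR' OR (dept = 'Legal' AND salary > 111712)

Fix: Group the OR with parentheses (or use IN), then AND the threshold

Corrected query:
SELECT id, dept, salary FROM employees WHERE (dept = 'HR' OR dept = 'Legal') AND salary > 111712

Result:
id | dept  | salary
---+-------+-------
4  | Legal | 179543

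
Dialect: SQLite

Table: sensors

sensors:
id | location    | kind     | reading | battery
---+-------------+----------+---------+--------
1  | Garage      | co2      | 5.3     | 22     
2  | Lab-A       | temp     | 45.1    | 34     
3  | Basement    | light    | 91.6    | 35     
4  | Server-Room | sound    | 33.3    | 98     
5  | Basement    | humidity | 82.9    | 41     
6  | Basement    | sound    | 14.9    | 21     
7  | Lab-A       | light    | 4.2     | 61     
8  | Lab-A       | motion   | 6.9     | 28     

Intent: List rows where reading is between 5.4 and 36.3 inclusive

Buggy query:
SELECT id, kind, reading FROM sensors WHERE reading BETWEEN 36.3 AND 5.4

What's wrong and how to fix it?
Bug: The bounds are reversed; BETWEEN a AND b requires a <= b to match anything

Fix: Swap the bounds so the smaller value comes first

Corrected query:
SELECT id, kind, reading FROM sensors WHERE reading BETWEEN 5.4 AND 36.3

Result:
id | kind   | reading
---+--------+--------
4  | sound  | 33.3   
6  | sound  | 14.9   
8  | motion | 6.9    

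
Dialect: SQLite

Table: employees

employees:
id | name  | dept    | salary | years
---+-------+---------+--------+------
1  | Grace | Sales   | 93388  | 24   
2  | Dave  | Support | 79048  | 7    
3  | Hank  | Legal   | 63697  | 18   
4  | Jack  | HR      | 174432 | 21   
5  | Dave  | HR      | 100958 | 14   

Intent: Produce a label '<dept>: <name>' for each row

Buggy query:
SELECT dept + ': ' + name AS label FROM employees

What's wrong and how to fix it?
Bug: '+' is numeric addition; on text columns SQLite converts them to 0 instead of concatenating

Fix: Replace + with || to concatenate text

Corrected query:
SELECT dept || ': ' || name AS label FROM employees

Result:
label        
-------------
Sales: Grace 
Support: Dave
Legal: Hank  
HR: Jack     
HR: Dave     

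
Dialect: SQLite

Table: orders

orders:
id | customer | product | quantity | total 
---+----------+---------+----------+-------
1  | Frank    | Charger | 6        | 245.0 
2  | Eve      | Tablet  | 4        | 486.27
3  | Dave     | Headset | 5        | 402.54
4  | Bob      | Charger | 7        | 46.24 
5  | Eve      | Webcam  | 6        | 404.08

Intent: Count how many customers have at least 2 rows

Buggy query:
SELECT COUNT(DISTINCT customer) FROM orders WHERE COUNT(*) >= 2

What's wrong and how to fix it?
Bug: COUNT(*) cannot appear in WHERE; the per-group count doesn't exist yet

Fix: Use a subquery that GROUPs and filters with HAVING, then count its rows

Corrected query:
SELECT COUNT(*) FROM (SELECT customer FROM orders GROUP BY customer HAVING COUNT(*) >= 2)

Result:
COUNT(*)
--------
1       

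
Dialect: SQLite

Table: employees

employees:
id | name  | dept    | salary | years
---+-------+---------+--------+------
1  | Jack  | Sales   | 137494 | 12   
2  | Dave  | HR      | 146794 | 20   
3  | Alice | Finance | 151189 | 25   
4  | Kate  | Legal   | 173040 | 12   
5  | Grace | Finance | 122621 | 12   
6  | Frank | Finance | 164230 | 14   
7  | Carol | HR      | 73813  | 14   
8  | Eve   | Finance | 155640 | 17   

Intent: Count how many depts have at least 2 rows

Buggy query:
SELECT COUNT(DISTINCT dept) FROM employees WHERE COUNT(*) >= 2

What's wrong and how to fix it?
Bug: COUNT(*) cannot appear in WHERE; the per-group count doesn't exist yet

Fix: Group first with HAVING COUNT(*) >= 2, then COUNT the resulting groups

Corrected query:
SELECT COUNT(*) FROM (SELECT dept FROM employees GROUP BY dept HAVING COUNT(*) >= 2)

Result:
COUNT(*)
--------
2       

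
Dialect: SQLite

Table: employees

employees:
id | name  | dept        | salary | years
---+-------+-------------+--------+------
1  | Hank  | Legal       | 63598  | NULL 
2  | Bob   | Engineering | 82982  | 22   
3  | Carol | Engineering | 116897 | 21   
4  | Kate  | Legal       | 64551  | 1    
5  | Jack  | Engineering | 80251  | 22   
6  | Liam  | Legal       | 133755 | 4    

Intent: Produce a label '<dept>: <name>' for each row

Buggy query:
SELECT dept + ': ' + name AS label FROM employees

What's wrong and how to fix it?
Bug: SQLite uses || for string concatenation; + coerces text to numbers (yielding 0)

Fix: Replace + with || to concatenate text

Corrected query:
SELECT dept || ': ' || name AS label FROM employees

Result:
label             
------------------
Legal: Hank       
Engineering: Bob  
Engineering: Carol
Legal: Kate       
Engineering: Jack 
Legal: Liam       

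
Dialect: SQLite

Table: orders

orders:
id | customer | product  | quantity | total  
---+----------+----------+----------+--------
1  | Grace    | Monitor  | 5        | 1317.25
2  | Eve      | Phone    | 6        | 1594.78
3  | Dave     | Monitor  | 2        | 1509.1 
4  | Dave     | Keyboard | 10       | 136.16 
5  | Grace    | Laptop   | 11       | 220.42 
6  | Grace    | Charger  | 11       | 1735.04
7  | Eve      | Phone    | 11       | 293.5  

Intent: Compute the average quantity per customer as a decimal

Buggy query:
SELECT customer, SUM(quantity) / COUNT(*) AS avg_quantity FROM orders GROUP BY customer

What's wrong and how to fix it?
Bug: SUM(quantity) and COUNT(*) are both integers; the division truncates the fractional part

Fix: Cast one side to REAL so the division keeps the fractional part

Corrected query:
SELECT customer, SUM(quantity) * 1.0 / COUNT(*) AS avg_quantity FROM orders GROUP BY customer

Result:
customer | avg_quantity
---------+-------------
Dave     | 6           
Eve      | 8.5         
Grace    | 9           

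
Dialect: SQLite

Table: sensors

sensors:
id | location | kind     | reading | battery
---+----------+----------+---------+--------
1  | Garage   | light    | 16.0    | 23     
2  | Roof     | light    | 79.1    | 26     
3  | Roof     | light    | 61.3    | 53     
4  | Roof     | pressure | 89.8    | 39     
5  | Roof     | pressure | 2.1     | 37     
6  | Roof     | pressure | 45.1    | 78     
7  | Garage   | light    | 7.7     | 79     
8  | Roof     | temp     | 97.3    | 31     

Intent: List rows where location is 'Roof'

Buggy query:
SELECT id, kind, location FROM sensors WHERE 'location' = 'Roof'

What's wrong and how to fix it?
Bug: Single quotes denote string literals in SQL; the column name is being compared as a constant string

Fix: Reference the column as location without single quotes

Corrected query:
SELECT id, kind, location FROM sensors WHERE location = 'Roof'

Result:
id | kind     | location
---+----------+---------
2  | light    | Roof    
3  | light    | Roof    
4  | pressure | Roof    
5  | pressure | Roof    
6  | pressure | Roof    
8  | temp     | Roof    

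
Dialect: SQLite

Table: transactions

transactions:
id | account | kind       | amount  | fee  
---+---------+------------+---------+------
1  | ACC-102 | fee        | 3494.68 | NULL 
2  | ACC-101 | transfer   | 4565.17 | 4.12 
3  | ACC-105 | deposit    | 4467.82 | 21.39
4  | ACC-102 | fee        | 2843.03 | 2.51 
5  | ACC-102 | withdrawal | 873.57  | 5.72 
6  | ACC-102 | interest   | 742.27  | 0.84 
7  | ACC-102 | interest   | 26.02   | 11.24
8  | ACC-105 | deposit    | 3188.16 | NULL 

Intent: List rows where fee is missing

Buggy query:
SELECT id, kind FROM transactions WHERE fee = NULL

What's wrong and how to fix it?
Bug: '= NULL' is always unknown in SQL three-valued logic, so no rows match

Fix: Use IS NULL to test for NULL

Corrected query:
SELECT id, kind FROM transactions WHERE fee IS NULL

Result:
id | kind   
---+--------
1  | fee    
8  | deposit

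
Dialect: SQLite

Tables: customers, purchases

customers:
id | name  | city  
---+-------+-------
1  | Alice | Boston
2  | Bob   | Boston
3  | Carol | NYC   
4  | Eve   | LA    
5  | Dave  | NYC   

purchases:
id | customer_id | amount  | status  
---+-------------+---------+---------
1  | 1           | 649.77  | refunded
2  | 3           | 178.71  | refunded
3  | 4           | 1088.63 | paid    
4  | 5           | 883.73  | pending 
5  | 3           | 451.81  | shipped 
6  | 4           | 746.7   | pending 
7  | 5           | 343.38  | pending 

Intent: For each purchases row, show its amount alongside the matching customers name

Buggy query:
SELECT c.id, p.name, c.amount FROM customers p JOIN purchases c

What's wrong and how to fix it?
Bug: JOIN with no ON clause produces a cartesian product; every purchases row pairs with every customers row

Fix: Add ON c.customer_id = p.id to the JOIN

Corrected query:
SELECT c.id, p.name, c.amount FROM customers p JOIN purchases c ON c.customer_id = p.id

Result:
id | name  | amount 
---+-------+--------
1  | Alice | 649.77 
2  | Carol | 178.71 
3  | Eve   | 1088.63
4  | Dave  | 883.73 
5  | Carol | 451.81 
6  | Eve   | 746.7  
7  | Dave  | 343.38 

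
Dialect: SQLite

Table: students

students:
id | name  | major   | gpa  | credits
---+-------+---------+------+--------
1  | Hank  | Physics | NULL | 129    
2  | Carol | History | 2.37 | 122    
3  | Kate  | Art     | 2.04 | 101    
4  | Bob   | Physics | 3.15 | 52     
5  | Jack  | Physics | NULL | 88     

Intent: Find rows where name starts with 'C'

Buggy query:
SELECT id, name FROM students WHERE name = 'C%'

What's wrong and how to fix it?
Bug: '=' compares the literal string including the % character; pattern matching needs LIKE

Fix: Use LIKE for wildcard pattern matching

Corrected query:
SELECT id, name FROM students WHERE name LIKE 'C%'

Result:
id | name 
---+------
2  | Carol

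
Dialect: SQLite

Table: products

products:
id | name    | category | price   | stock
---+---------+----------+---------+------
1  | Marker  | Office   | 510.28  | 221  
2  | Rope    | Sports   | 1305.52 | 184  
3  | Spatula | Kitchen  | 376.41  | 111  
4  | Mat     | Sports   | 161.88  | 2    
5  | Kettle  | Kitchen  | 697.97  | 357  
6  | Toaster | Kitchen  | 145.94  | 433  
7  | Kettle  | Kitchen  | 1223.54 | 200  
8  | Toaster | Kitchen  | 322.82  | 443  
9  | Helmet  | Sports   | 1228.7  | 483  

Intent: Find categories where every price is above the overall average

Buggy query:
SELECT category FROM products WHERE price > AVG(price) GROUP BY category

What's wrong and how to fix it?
Bug: AVG() is an aggregate; it can't sit directly in WHERE

Fix: Compute the overall average in a scalar subquery and compare each group's MIN against it in HAVING

Corrected query:
SELECT category FROM products GROUP BY category HAVING MIN(price) > (SELECT AVG(price) FROM products)

Result:
(no rows)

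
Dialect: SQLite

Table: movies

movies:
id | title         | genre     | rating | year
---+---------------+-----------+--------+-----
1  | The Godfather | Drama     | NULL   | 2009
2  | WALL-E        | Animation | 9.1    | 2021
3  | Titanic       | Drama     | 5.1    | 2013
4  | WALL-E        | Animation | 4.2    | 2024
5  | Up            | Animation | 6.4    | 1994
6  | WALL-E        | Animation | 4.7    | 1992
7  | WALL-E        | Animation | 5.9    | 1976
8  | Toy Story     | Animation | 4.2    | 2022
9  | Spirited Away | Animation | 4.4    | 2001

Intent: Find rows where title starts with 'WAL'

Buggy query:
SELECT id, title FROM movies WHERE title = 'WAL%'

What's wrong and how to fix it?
Bug: Wildcards only work with LIKE; '=' treats '%' as a literal character

Fix: Replace '=' with LIKE so 'WAL%' is treated as a pattern

Corrected query:
SELECT id, title FROM movies WHERE title LIKE 'WAL%'

Result:
id | title 
---+-------
2  | WALL-E
4  | WALL-E
6  | WALL-E
7  | WALL-E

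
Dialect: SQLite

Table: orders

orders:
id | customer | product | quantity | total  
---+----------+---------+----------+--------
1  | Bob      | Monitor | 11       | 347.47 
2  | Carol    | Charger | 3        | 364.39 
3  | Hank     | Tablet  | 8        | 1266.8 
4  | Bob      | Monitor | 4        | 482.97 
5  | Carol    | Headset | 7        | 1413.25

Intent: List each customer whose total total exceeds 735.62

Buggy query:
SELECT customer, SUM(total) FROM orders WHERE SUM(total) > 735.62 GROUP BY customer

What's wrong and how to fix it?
Bug: Aggregate functions cannot appear in a WHERE clause

Fix: Use HAVING (which filters groups after aggregation) instead of WHERE

Corrected query:
SELECT customer, SUM(total) FROM orders GROUP BY customer HAVING SUM(total) > 735.62

Result:
customer | SUM(total)
---------+-----------
Bob      | 830.44    
Carol    | 1777.64   
Hank     | 1266.8    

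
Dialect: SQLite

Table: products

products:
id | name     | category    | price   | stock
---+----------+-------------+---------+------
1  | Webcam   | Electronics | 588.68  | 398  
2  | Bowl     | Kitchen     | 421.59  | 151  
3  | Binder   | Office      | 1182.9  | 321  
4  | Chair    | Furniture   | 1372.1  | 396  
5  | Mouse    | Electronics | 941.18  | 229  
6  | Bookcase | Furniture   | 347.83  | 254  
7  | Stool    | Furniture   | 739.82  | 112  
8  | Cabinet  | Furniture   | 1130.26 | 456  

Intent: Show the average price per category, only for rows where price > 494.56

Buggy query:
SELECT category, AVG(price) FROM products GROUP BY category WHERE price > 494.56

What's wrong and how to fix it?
Bug: WHERE cannot follow GROUP BY

Fix: Move the WHERE clause before GROUP BY

Corrected query:
SELECT category, AVG(price) FROM products WHERE price > 494.56 GROUP BY category

Result:
category    | AVG(price) 
------------+------------
Electronics | 764.93     
Furniture   | 1080.726667
Office      | 1182.9     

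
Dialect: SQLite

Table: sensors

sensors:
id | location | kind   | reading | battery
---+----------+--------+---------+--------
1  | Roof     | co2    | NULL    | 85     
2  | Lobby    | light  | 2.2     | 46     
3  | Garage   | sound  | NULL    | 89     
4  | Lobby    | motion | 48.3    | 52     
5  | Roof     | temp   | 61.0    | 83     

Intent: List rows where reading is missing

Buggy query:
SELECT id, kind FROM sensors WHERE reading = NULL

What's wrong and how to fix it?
Bug: Comparing to NULL with '=' never matches; NULL = NULL is unknown, not true

Fix: Use IS NULL to test for NULL

Corrected query:
SELECT id, kind FROM sensors WHERE reading IS NULL

Result:
id | kind 
---+------
1  | co2  
3  | sound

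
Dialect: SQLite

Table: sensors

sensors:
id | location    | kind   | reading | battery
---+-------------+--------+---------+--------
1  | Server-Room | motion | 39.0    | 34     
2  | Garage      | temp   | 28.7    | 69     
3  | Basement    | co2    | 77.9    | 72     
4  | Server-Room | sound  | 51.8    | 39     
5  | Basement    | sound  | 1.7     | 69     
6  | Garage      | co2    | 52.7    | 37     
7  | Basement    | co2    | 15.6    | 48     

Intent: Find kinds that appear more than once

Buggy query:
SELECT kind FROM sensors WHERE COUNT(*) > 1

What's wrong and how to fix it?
Bug: WHERE can't reference COUNT(*); aggregates are computed after WHERE

Fix: Group first, then use HAVING for the count condition

Corrected query:
SELECT kind FROM sensors GROUP BY kind HAVING COUNT(*) > 1

Result:
kind 
-----
co2  
sound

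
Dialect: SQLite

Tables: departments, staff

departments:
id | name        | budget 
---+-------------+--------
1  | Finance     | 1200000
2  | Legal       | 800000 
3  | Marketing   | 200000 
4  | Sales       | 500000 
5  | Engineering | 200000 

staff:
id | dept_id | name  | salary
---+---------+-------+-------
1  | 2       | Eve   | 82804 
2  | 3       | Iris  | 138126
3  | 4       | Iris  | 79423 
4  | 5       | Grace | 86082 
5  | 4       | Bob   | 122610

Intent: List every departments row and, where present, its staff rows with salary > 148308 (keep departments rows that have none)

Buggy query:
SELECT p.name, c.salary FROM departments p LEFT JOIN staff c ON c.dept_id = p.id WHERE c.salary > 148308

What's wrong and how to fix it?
Bug: A WHERE condition on the right-hand table after LEFT JOIN drops unmatched parents

Fix: Move the right-table condition into the ON clause so unmatched parents are kept

Corrected query:
SELECT p.name, c.salary FROM departments p LEFT JOIN staff c ON c.dept_id = p.id AND c.salary > 148308

Result:
name        | salary
------------+-------
Finance     | NULL  
Legal       | NULL  
Marketing   | NULL  
Sales       | NULL  
Engineering | NULL  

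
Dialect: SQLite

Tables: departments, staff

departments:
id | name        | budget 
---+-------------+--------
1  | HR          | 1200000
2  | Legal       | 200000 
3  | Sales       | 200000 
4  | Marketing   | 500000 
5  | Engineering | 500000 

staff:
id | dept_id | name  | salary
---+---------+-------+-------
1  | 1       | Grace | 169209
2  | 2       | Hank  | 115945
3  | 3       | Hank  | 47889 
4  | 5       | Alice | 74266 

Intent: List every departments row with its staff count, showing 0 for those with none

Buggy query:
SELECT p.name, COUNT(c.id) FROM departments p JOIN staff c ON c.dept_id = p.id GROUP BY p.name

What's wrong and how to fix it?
Bug: An inner join excludes parents with zero children

Fix: Use LEFT JOIN so parents without children still appear (COUNT(c.id) gives 0)

Corrected query:
SELECT p.name, COUNT(c.id) FROM departments p LEFT JOIN staff c ON c.dept_id = p.id GROUP BY p.name

Result:
name        | COUNT(c.id)
------------+------------
Engineering | 1          
HR          | 1          
Legal       | 1          
Marketing   | 0          
Sales       | 1          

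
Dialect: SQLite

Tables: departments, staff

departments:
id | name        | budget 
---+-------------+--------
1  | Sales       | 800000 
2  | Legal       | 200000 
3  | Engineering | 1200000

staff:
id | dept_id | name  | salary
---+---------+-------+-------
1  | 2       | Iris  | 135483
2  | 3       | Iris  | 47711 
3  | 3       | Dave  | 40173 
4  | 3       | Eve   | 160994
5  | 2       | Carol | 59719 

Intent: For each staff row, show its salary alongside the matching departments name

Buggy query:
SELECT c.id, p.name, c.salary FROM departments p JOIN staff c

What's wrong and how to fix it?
Bug: JOIN with no ON clause produces a cartesian product; every staff row pairs with every departments row

Fix: Add ON c.dept_id = p.id to the JOIN

Corrected query:
SELECT c.id, p.name, c.salary FROM departments p JOIN staff c ON c.dept_id = p.id

Result:
id | name        | salary
---+-------------+-------
1  | Legal       | 135483
2  | Engineering | 47711 
3  | Engineering | 40173 
4  | Engineering | 160994
5  | Legal       | 59719 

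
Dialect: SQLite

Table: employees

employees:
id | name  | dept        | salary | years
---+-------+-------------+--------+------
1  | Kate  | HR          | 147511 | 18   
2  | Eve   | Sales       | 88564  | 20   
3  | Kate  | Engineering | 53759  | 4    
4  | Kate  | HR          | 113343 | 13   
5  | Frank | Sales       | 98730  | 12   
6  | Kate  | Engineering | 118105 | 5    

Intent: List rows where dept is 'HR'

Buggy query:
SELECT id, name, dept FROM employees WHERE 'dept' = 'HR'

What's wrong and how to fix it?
Bug: 'dept' in single quotes is a string literal, not the column; the comparison is literal-vs-literal and never true

Fix: Reference the column as dept without single quotes

Corrected query:
SELECT id, name, dept FROM employees WHERE dept = 'HR'

Result:
id | name | dept
---+------+-----
1  | Kate | HR  
4  | Kate | HR  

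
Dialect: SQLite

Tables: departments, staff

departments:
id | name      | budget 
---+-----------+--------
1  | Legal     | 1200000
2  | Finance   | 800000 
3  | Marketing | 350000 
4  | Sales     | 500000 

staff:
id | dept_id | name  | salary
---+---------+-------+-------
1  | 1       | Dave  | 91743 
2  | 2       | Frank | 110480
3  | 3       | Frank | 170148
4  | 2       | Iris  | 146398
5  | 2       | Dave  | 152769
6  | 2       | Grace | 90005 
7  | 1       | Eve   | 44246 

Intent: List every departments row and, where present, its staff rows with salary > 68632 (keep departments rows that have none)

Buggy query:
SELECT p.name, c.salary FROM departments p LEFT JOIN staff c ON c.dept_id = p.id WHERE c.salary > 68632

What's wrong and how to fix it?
Bug: Filtering c.salary in WHERE discards the NULL rows produced by LEFT JOIN, turning it into an inner join

Fix: Move the right-table condition into the ON clause so unmatched parents are kept

Corrected query:
SELECT p.name, c.salary FROM departments p LEFT JOIN staff c ON c.dept_id = p.id AND c.salary > 68632

Result:
name      | salary
----------+-------
Legal     | 91743 
Finance   | 90005 
Finance   | 110480
Finance   | 146398
Finance   | 152769
Marketing | 170148
Sales     | NULL  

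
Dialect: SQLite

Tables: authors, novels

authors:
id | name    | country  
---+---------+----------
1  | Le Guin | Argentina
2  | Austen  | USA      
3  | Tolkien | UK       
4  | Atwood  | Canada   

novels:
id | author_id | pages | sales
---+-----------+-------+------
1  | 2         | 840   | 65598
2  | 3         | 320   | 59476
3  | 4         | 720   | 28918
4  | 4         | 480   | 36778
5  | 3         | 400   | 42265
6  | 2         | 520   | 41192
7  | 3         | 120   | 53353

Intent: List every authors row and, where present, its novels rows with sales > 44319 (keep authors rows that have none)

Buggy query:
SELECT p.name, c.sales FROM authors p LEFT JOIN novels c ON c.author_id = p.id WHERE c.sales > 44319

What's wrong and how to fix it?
Bug: Filtering c.sales in WHERE discards the NULL rows produced by LEFT JOIN, turning it into an inner join

Fix: Move the right-table condition into the ON clause so unmatched parents are kept

Corrected query:
SELECT p.name, c.sales FROM authors p LEFT JOIN novels c ON c.author_id = p.id AND c.sales > 44319

Result:
name    | sales
--------+------
Le Guin | NULL 
Austen  | 65598
Tolkien | 53353
Tolkien | 59476
Atwood  | NULL 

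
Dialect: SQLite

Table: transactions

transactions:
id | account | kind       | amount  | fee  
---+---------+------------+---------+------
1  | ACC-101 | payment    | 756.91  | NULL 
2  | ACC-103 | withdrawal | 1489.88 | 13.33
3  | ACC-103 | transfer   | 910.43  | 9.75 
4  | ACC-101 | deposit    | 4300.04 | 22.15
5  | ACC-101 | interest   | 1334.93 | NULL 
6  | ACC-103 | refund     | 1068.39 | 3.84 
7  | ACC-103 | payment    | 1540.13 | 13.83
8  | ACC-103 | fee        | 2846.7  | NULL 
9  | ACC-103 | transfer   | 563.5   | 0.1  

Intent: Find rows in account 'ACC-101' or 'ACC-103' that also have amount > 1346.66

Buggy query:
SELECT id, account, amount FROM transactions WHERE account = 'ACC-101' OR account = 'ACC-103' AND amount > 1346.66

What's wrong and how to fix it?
Bug: AND binds tighter than OR, so this parses as account = 'ACC-101' OR (account = 'ACC-103' AND amount > 1346.66)

Fix: Add parentheses around the OR so the AND applies to both alternatives

Corrected query:
SELECT id, account, amount FROM transactions WHERE (account = 'ACC-101' OR account = 'ACC-103') AND amount > 1346.66

Result:
id | account | amount 
---+---------+--------
2  | ACC-103 | 1489.88
4  | ACC-101 | 4300.04
7  | ACC-103 | 1540.13
8  | ACC-103 | 2846.7 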